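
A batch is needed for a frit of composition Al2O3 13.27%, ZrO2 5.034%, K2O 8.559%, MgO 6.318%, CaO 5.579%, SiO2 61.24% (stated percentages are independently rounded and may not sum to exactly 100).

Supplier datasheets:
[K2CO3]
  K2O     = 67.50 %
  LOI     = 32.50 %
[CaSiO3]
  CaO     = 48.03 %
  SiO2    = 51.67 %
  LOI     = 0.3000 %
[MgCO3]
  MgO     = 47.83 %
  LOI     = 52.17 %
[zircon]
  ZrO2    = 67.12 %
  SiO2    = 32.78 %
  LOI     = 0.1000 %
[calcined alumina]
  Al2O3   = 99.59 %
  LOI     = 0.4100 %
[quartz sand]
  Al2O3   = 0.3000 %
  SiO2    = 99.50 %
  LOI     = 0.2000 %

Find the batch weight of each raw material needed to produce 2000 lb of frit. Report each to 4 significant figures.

The whole derivation keeps exact precision in every operation — in-progress results appear with 4-significant-digit rounding as written — each reported value carries a single rounding; derived quantities are re-derived from the batch weights per 2000 lb of glass in full precision (totals, six oxide percentages, the yield, ignition loss, glass mass) as written in the problem or answer text.
Target oxide masses per 2000 lb frit:
  Al2O3: 13.27% × 2000 = 265.4 lb
  ZrO2: 5.034% × 2000 = 100.7 lb
  K2O: 8.559% × 2000 = 171.2 lb
  MgO: 6.318% × 2000 = 126.4 lb
  CaO: 5.579% × 2000 = 111.6 lb
  SiO2: 61.24% × 2000 = 1225 lb
Per-oxide balance check per the reported batch figures, relative to the basis at hand (each sum matches its target mass within answer rounding):
  Al2O3: 263.3·0.9959 + 1061·0.003000 = 265.4 lb (target 265.4 lb)
  ZrO2: 150.0·0.6712 = 100.7 lb (target 100.7 lb)
  K2O: 253.6·0.6750 = 171.2 lb (target 171.2 lb)
  MgO: 264.2·0.4783 = 126.4 lb (target 126.4 lb)
  CaO: 232.3·0.4803 = 111.6 lb (target 111.6 lb)
  SiO2: 232.3·0.5167 + 150.0·0.3278 + 1061·0.9950 = 1225 lb (target 1225 lb)
The glass-mass cross-check: batch total minus LOI = 2000 lb (targets for the oxides total 2000 lb; versus the stated basis of 2000 lb — gaps are rounding artifacts).
Total batch = Σ batch = 2224 lb; the LOI term Σ batch·LOI equals 224.3 lb; glass ÷ batch gives a yield of 89.92%.

Batch per 2000 lb frit:
  K2CO3: 253.6 lb
  CaSiO3: 232.3 lb
  MgCO3: 264.2 lb
  zircon: 150.0 lb
  calcined alumina: 263.3 lb
  quartz sand: 1061 lb
Total batch = 2224 lb; LOI loss = 224.3 lb; yield = 89.92%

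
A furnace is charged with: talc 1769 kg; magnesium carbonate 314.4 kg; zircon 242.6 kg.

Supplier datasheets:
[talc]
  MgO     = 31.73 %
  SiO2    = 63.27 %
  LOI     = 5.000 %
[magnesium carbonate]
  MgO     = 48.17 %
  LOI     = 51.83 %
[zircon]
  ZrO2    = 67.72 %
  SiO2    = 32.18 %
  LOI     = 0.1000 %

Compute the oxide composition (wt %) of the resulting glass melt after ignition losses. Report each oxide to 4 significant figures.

Glass mass = 2074 kg (batch 2326 − LOI 251.6).
Composition: MgO 34.36%, ZrO2 7.920%, SiO2 57.72%

Each numeric step maintains full float precision in every operation — mid-chain values are rounded to four significant figures wherever printed; exactly one rounding lands on each reported result; all derived quantities are rebuilt at exact precision (the totals, the yield, the three compositions, ignition loss, glass mass) from the weighed amounts for 2074 kg of glass, exactly as shown in question or answer.
What the batch supplies per oxide:
  MgO: 1769·0.3173 + 314.4·0.4817 = 712.8 kg
  ZrO2: 242.6·0.6772 = 164.3 kg
  SiO2: 1769·0.6327 + 242.6·0.3218 = 1197 kg
LOI: 1769·0.05000 + 314.4·0.5183 + 242.6·0.001000 = 251.6 kg
Net of LOI, the glass mass = 2326 − 251.6 = 2074 kg (consistent with Σ oxide mass)
wt %: oxide over glass, times 100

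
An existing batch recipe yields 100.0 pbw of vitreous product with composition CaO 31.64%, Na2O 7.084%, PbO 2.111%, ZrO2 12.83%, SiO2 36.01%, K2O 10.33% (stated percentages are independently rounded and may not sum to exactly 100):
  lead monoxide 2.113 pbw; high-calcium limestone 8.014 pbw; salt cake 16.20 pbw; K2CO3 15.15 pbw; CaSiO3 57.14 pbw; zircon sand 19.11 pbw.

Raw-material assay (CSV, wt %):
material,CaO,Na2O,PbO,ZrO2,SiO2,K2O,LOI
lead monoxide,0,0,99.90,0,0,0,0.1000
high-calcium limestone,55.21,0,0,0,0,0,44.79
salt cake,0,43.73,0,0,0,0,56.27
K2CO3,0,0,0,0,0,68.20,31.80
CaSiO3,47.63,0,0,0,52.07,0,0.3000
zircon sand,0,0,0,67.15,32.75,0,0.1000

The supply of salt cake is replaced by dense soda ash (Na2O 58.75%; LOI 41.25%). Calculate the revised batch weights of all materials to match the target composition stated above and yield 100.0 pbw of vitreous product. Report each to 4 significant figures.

The intermediate values are displayed with 4-significant-figure rounding within the worked lines. The whole derivation keeps exact precision at all times — each reported number is rounded exactly once; all derived quantities (net glass mass, ignition loss, the six compositions, yield, totals) are carried from the batch weights at 100.0 pbw of glass in full precision as set out in problem or answer.
Oxide-by-oxide targets in 100.0 pbw vitreous product:
  CaO: 31.64% × 100.0 = 31.64 pbw
  Na2O: 7.084% × 100.0 = 7.084 pbw
  PbO: 2.111% × 100.0 = 2.111 pbw
  ZrO2: 12.83% × 100.0 = 12.83 pbw
  SiO2: 36.01% × 100.0 = 36.01 pbw
  K2O: 10.33% × 100.0 = 10.33 pbw
Balance tally, oxide-wise, on the weights just shown, relative to the basis at hand (oxide sums agree with the targets once rounding is allowed for):
  CaO: 8.014·0.5521 + 57.14·0.4763 = 31.64 pbw (target 31.64 pbw)
  Na2O: 12.06·0.5875 = 7.085 pbw (target 7.084 pbw)
  PbO: 2.113·0.9990 = 2.111 pbw (target 2.111 pbw)
  ZrO2: 19.11·0.6715 = 12.83 pbw (target 12.83 pbw)
  SiO2: 57.14·0.5207 + 19.11·0.3275 = 36.01 pbw (target 36.01 pbw)
  K2O: 15.15·0.6820 = 10.33 pbw (target 10.33 pbw)
Glass-mass bookkeeping: batch Σ − ignition loss = 100.0 pbw (oxide target masses add up to 100.0 pbw; with the basis standing at 100.0 pbw — deltas are rounding alone).
Total batch = Σ batch = 113.6 pbw; ignition loss, Σ(batch × LOI) = 13.57 pbw; yield: glass divided by total = 88.05%.

Revised batch per 100.0 pbw vitreous product:
  lead monoxide: 2.113 pbw
  high-calcium limestone: 8.014 pbw
  dense soda ash: 12.06 pbw
  K2CO3: 15.15 pbw
  CaSiO3: 57.14 pbw
  zircon sand: 19.11 pbw
Total batch = 113.6 pbw; LOI loss = 13.57 pbw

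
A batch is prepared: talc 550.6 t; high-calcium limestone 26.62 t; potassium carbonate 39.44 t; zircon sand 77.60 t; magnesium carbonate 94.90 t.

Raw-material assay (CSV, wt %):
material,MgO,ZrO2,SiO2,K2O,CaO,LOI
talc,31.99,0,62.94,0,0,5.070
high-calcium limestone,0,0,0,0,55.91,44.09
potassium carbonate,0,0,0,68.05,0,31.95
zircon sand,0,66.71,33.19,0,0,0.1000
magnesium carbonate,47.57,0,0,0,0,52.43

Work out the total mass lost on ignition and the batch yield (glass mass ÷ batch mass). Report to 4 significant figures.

In-progress results are shown, rounded to four significant figures, as written — full float precision is kept at all times. Exactly one rounding goes into each reported result. The derived quantities, including five oxide percentages, LOI, the yield, glass mass, the totals, are rebuilt from the weighed amounts for 687.1 t of glass in full precision, precisely as stated by either problem or answer.
LOI of each material in turn:
  talc: 550.6 × 0.05070 = 27.92 t
  high-calcium limestone: 26.62 × 0.4409 = 11.74 t
  potassium carbonate: 39.44 × 0.3195 = 12.60 t
  zircon sand: 77.60 × 0.001000 = 0.07760 t
  magnesium carbonate: 94.90 × 0.5243 = 49.76 t
Total LOI = 102.1 t
Glass = batch − LOI = 789.2 − 102.1 = 687.1 t

LOI loss = 102.1 t; glass = 687.1 t; yield = 87.06%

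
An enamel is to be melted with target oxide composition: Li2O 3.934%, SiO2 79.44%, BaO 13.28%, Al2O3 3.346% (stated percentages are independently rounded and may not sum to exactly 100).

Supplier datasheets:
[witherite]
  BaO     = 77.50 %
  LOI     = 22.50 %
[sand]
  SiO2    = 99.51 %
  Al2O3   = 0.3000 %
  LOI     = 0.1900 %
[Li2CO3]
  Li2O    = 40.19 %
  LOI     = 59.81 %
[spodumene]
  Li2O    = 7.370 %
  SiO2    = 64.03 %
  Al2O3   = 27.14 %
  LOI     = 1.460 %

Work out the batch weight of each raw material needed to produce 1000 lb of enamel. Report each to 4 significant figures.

Intermediates are shown rounded to four significant digits within the worked lines — all arithmetic carries full precision from start to finish. Each reported number sees exactly one rounding. All derived quantities, including LOI, yield, the four compositions, the totals, glass mass, are re-derived using the weight values on 1000 lb of glass in full float precision as given in the problem or answer text.
Target oxide masses per 1000 lb enamel:
  Li2O: 3.934% × 1000 = 39.34 lb
  SiO2: 79.44% × 1000 = 794.4 lb
  BaO: 13.28% × 1000 = 132.8 lb
  Al2O3: 3.346% × 1000 = 33.46 lb
Verifying the oxide balance per the reported batch figures, versus the basis set out (sum by sum, the targets are met net of answer rounding effects):
  Li2O: 76.74·0.4019 + 115.3·0.07370 = 39.34 lb (target 39.34 lb)
  SiO2: 724.1·0.9951 + 115.3·0.6403 = 794.4 lb (target 794.4 lb)
  BaO: 171.4·0.7750 = 132.8 lb (target 132.8 lb)
  Al2O3: 724.1·0.003000 + 115.3·0.2714 = 33.46 lb (target 33.46 lb)
Glass-mass closure: Σ batch − LOI loss = 1000 lb (summing oxide targets gives 1000 lb; with the basis standing at 1000 lb — deltas are rounding alone).
Batch grand total — Σ batch = 1088 lb; ignition loss, Σ(batch × LOI) = 87.52 lb; the yield ratio, glass ÷ batch: 91.95%.

Batch per 1000 lb enamel:
  witherite: 171.4 lb
  sand: 724.1 lb
  Li2CO3: 76.74 lb
  spodumene: 115.3 lb
Total batch = 1088 lb; LOI loss = 87.52 lb; yield = 91.95%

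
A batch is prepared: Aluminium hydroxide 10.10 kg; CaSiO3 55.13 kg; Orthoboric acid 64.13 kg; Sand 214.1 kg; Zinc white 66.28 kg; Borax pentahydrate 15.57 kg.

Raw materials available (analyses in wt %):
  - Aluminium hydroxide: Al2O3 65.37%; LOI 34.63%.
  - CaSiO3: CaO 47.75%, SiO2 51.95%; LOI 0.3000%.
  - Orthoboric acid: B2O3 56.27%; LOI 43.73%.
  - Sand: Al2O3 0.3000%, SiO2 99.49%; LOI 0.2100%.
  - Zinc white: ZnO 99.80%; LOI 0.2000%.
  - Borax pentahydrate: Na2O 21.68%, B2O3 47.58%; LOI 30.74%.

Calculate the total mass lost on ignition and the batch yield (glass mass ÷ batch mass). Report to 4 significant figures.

The working math keeps full precision at every stage; working values are shown with 4-significant-digit rounding when written out — exactly one rounding is applied to every reported result. The derived quantities (six oxide percentages, yield, the totals, ignition loss, net glass mass) are recomputed at full float precision starting from the weights on 388.2 kg of glass, as written in the problem or the answer.
Ignition loss by material:
  Aluminium hydroxide: 10.10 × 0.3463 = 3.498 kg
  CaSiO3: 55.13 × 0.003000 = 0.1654 kg
  Orthoboric acid: 64.13 × 0.4373 = 28.04 kg
  Sand: 214.1 × 0.002100 = 0.4496 kg
  Zinc white: 66.28 × 0.002000 = 0.1326 kg
  Borax pentahydrate: 15.57 × 0.3074 = 4.786 kg
Total LOI = 37.08 kg
Glass = batch − LOI = 425.3 − 37.08 = 388.2 kg

LOI loss = 37.08 kg; glass = 388.2 kg; yield = 91.28%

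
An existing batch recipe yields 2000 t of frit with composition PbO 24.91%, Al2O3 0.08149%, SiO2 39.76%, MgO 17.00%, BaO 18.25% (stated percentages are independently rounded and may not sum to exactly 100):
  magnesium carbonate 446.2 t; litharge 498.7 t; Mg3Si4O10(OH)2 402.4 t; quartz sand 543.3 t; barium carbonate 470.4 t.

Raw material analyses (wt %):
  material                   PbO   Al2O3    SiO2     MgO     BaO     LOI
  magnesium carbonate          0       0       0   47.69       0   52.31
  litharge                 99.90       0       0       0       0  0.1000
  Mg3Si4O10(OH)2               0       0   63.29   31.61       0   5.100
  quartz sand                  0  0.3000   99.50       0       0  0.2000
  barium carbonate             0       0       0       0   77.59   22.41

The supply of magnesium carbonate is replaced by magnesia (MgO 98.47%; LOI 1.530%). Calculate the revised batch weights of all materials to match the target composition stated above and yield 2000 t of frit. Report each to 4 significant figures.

Revised batch per 2000 t frit:
  magnesia: 216.1 t
  litharge: 498.7 t
  Mg3Si4O10(OH)2: 402.4 t
  quartz sand: 543.3 t
  barium carbonate: 470.4 t
Total batch = 2131 t; LOI loss = 130.8 t

Working values are printed (rounded to four significant digits) across the worked steps. All arithmetic keeps full float precision in every operation. A single rounding finalizes every reported value — derived quantities (LOI, the yield, totals, five oxide percentages, net glass mass) are rebuilt using the weight values on 2000 t of glass at exact precision as written in question or answer.
Oxide mass targets, per 2000 t frit:
  PbO: 24.91% × 2000 = 498.2 t
  Al2O3: 0.08149% × 2000 = 1.630 t
  SiO2: 39.76% × 2000 = 795.2 t
  MgO: 17.00% × 2000 = 340.0 t
  BaO: 18.25% × 2000 = 365.0 t
A balance pass over the oxides, applying the batch weights above, on the stated basis (sum by sum, the targets are met modulo rounding of the values):
  PbO: 498.7·0.9990 = 498.2 t (target 498.2 t)
  Al2O3: 543.3·0.003000 = 1.630 t (target 1.630 t)
  SiO2: 402.4·0.6329 + 543.3·0.9950 = 795.3 t (target 795.2 t)
  MgO: 216.1·0.9847 + 402.4·0.3161 = 340.0 t (target 340.0 t)
  BaO: 470.4·0.7759 = 365.0 t (target 365.0 t)
Auditing the glass mass value: total batch − LOI = 2000 t (per-oxide target masses sum to 2000 t; against the stated basis, 2000 t — deltas are rounding alone).
Whole-batch sum: Σ batch = 2131 t; ignition loss, Σ(batch × LOI) = 130.8 t; yield, glass over the total, = 93.86%.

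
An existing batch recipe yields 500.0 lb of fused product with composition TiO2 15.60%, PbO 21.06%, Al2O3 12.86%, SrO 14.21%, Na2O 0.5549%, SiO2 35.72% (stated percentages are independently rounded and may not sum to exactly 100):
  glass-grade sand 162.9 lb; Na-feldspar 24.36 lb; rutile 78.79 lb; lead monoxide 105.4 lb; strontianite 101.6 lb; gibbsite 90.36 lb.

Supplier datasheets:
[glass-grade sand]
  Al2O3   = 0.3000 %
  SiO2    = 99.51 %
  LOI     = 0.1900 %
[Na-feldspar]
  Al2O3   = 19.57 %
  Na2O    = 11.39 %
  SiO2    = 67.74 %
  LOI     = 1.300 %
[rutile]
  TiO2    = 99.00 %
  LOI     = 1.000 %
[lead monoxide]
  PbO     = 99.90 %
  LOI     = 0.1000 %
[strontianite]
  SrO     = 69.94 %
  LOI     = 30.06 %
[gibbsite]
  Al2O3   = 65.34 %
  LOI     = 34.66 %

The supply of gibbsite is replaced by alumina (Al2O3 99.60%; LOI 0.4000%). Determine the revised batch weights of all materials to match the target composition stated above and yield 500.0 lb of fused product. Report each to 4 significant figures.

Revised batch per 500.0 lb fused product:
  glass-grade sand: 162.9 lb
  Na-feldspar: 24.36 lb
  rutile: 78.79 lb
  lead monoxide: 105.4 lb
  strontianite: 101.6 lb
  alumina: 59.28 lb
Total batch = 532.3 lb; LOI loss = 32.30 lb

Mid-chain values are printed rounded to four significant figures at each printed step. The working math maintains exact precision at each step — each reported result takes just one rounding. All derived quantities, which include six oxide percentages, net glass mass, the totals, the yield, LOI, are recomputed at exact precision, as written in the question or the answer, from the weighed amounts on 500.0 lb of glass.
Oxide-by-oxide targets in 500.0 lb fused product:
  TiO2: 15.60% × 500.0 = 78.00 lb
  PbO: 21.06% × 500.0 = 105.3 lb
  Al2O3: 12.86% × 500.0 = 64.30 lb
  SrO: 14.21% × 500.0 = 71.05 lb
  Na2O: 0.5549% × 500.0 = 2.774 lb
  SiO2: 35.72% × 500.0 = 178.6 lb
Mass-balance tally per oxide per the reported batch figures, versus the basis set out (sum by sum, the targets are met net of answer rounding effects):
  TiO2: 78.79·0.9900 = 78.00 lb (target 78.00 lb)
  PbO: 105.4·0.9990 = 105.3 lb (target 105.3 lb)
  Al2O3: 162.9·0.003000 + 24.36·0.1957 + 59.28·0.9960 = 64.30 lb (target 64.30 lb)
  SrO: 101.6·0.6994 = 71.06 lb (target 71.05 lb)
  Na2O: 24.36·0.1139 = 2.775 lb (target 2.774 lb)
  SiO2: 162.9·0.9951 + 24.36·0.6774 = 178.6 lb (target 178.6 lb)
The glass-mass cross-check: the batch minus its LOI: 500.0 lb (per-oxide target masses sum to 500.0 lb; with the basis standing at 500.0 lb — any gap is answer rounding).
Adding the batch up: Σ batch = 532.3 lb; Σ batch·LOI gives LOI loss = 32.30 lb; yield, glass over the total, = 93.93%.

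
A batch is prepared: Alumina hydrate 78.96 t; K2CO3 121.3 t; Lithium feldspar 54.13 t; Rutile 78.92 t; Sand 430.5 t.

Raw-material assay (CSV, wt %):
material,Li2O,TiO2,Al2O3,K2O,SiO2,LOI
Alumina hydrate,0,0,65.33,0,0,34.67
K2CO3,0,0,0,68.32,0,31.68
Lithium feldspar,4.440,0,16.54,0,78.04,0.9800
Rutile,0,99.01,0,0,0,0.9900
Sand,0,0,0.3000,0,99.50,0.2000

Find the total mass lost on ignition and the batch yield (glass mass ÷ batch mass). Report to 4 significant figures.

Mid-chain values are printed rounded off to 4 significant digits at each printed step. Each numeric step carries full float precision throughout — each reported number takes exactly one rounding. All derived quantities (net glass mass, yield, the totals, LOI, five oxide percentages) are re-derived in exact precision from the weighed amounts on 695.8 t of glass, as set out in problem or answer.
Material-by-material LOI:
  Alumina hydrate: 78.96 × 0.3467 = 27.38 t
  K2CO3: 121.3 × 0.3168 = 38.43 t
  Lithium feldspar: 54.13 × 0.009800 = 0.5305 t
  Rutile: 78.92 × 0.009900 = 0.7813 t
  Sand: 430.5 × 0.002000 = 0.8610 t
Total LOI = 67.98 t
Glass = batch − LOI = 763.8 − 67.98 = 695.8 t

LOI loss = 67.98 t; glass = 695.8 t; yield = 91.10%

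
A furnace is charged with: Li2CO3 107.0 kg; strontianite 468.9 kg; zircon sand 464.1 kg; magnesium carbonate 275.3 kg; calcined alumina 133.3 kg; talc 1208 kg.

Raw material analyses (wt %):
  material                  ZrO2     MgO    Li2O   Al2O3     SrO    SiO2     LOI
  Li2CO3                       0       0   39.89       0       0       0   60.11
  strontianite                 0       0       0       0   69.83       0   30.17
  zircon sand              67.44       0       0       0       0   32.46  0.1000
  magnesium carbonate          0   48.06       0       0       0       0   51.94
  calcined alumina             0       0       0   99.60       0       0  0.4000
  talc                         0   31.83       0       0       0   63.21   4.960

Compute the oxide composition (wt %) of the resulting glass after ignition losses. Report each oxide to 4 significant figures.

Glass mass = 2247 kg (batch 2657 − LOI 409.7).
Composition: ZrO2 13.93%, MgO 23.00%, Li2O 1.900%, Al2O3 5.909%, SrO 14.57%, SiO2 40.69%

Every computation keeps full precision at all times; values along the way appear, rounded to 4 significant digits, in the working. Exactly one rounding goes into each reported number — derived quantities, including glass mass, the totals, the yield, the six compositions, LOI, are rebuilt from the weighed amounts for 2247 kg of glass at full float precision, as quoted within the problem or answer text.
Delivered oxide masses:
  ZrO2: 464.1·0.6744 = 313.0 kg
  MgO: 275.3·0.4806 + 1208·0.3183 = 516.8 kg
  Li2O: 107.0·0.3989 = 42.68 kg
  Al2O3: 133.3·0.9960 = 132.8 kg
  SrO: 468.9·0.6983 = 327.4 kg
  SiO2: 464.1·0.3246 + 1208·0.6321 = 914.2 kg
LOI: 107.0·0.6011 + 468.9·0.3017 + 464.1·0.001000 + 275.3·0.5194 + 133.3·0.004000 + 1208·0.04960 = 409.7 kg
Glass = total batch minus LOI = 2657 − 409.7 = 2247 kg (= Σ oxide masses)
wt %: oxide over glass, times 100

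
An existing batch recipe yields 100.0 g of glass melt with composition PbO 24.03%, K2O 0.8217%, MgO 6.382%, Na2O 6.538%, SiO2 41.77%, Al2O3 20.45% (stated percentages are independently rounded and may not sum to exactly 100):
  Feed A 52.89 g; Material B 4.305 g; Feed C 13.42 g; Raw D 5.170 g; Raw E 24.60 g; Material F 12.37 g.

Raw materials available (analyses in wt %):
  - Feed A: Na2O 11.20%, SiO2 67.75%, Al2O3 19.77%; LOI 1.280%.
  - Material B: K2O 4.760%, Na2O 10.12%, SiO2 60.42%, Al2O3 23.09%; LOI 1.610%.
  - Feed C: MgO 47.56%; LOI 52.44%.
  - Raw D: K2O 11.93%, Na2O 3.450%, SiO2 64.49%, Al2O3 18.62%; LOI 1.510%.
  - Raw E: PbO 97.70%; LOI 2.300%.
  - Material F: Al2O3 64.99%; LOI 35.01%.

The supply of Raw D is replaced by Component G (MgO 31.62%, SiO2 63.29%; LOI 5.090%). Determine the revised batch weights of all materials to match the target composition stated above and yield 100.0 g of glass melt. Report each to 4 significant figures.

Revised batch per 100.0 g glass melt:
  Feed A: 42.78 g
  Material B: 17.26 g
  Feed C: 10.94 g
  Component G: 3.727 g
  Raw E: 24.60 g
  Material F: 12.32 g
Total batch = 111.6 g; LOI loss = 11.63 g

Each numeric step holds full float precision in every operation — intermediates are displayed with 4-significant-digit rounding when written out. Each reported number takes just one rounding — all derived quantities are rebuilt at full precision (glass mass, six oxide percentages, LOI, the totals, yield) starting from the weights at 100.0 g of glass, precisely as stated by problem or answer.
Target masses of each oxide per 100.0 g glass melt:
  PbO: 24.03% × 100.0 = 24.03 g
  K2O: 0.8217% × 100.0 = 0.8217 g
  MgO: 6.382% × 100.0 = 6.382 g
  Na2O: 6.538% × 100.0 = 6.538 g
  SiO2: 41.77% × 100.0 = 41.77 g
  Al2O3: 20.45% × 100.0 = 20.45 g
Balance tally, oxide-wise, using the reported weights, relative to the basis at hand (sums match the target masses given rounding of the digits):
  PbO: 24.60·0.9770 = 24.03 g (target 24.03 g)
  K2O: 17.26·0.04760 = 0.8216 g (target 0.8217 g)
  MgO: 10.94·0.4756 + 3.727·0.3162 = 6.382 g (target 6.382 g)
  Na2O: 42.78·0.1120 + 17.26·0.1012 = 6.538 g (target 6.538 g)
  SiO2: 42.78·0.6775 + 17.26·0.6042 + 3.727·0.6329 = 41.77 g (target 41.77 g)
  Al2O3: 42.78·0.1977 + 17.26·0.2309 + 12.32·0.6499 = 20.45 g (target 20.45 g)
Auditing the glass mass value: batch total minus LOI = 100.0 g (the targets, summed, come to 99.99 g; stated basis 100.0 g — gaps are rounding artifacts).
Adding the batch up: Σ batch = 111.6 g; LOI loss = Σ batch·LOI = 11.63 g; the yield ratio, glass ÷ batch: 89.58%.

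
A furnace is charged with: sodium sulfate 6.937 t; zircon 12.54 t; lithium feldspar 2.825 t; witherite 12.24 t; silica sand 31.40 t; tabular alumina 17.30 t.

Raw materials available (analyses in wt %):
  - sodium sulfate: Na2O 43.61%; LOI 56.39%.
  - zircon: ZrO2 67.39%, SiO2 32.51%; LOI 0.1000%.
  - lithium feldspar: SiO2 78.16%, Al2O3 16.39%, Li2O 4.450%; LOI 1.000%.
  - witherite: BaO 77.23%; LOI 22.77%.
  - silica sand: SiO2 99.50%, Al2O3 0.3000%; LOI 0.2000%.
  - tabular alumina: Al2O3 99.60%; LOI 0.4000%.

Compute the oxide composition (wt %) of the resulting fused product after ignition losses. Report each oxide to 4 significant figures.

Glass mass = 76.37 t (batch 83.24 − LOI 6.872).
Composition: ZrO2 11.07%, SiO2 49.14%, Al2O3 23.29%, Li2O 0.1646%, Na2O 3.961%, BaO 12.38%

All internal work runs at exact precision from first step to last — mid-chain values are printed, rounded to four significant figures, between the steps. Each reported figure takes just one rounding; derived quantities, which include the totals, net glass mass, LOI, yield, the six compositions, are recomputed at full float precision, as written in the question or the answer, using the weight values at 76.37 t of glass.
Delivered oxide masses:
  ZrO2: 12.54·0.6739 = 8.451 t
  SiO2: 12.54·0.3251 + 2.825·0.7816 + 31.40·0.9950 = 37.53 t
  Al2O3: 2.825·0.1639 + 31.40·0.003000 + 17.30·0.9960 = 17.79 t
  Li2O: 2.825·0.04450 = 0.1257 t
  Na2O: 6.937·0.4361 = 3.025 t
  BaO: 12.24·0.7723 = 9.453 t
LOI: 6.937·0.5639 + 12.54·0.001000 + 2.825·0.01000 + 12.24·0.2277 + 31.40·0.002000 + 17.30·0.004000 = 6.872 t
Net of LOI, the glass mass = 83.24 − 6.872 = 76.37 t (= the summed oxide contributions)
percent by weight: oxide/glass ×100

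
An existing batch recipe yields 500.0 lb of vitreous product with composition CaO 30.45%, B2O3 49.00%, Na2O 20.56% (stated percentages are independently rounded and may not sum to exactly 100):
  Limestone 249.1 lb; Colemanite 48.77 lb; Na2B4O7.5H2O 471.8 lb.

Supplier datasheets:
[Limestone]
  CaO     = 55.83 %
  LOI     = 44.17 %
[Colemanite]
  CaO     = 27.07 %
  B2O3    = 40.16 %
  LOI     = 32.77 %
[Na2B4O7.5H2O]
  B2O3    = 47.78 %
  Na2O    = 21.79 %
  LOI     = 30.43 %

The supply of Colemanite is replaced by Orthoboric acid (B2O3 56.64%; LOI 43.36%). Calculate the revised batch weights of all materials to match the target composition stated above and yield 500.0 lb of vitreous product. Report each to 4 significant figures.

Rounding to four significant digits extends to every in-between result as shown. Full float precision is held at every stage — each reported number is rounded exactly once; derived quantities are carried starting from the weights at 500.0 lb of glass at full float precision (net glass mass, LOI, three oxide percentages, the yield, totals) exactly as printed in the problem or answer text.
Oxide-by-oxide targets in 500.0 lb vitreous product:
  CaO: 30.45% × 500.0 = 152.2 lb
  B2O3: 49.00% × 500.0 = 245.0 lb
  Na2O: 20.56% × 500.0 = 102.8 lb
Balance tally, oxide-wise, per the reported batch figures, per the basis as stated (delivered sums recover each target once rounding is allowed for):
  CaO: 272.7·0.5583 = 152.2 lb (target 152.2 lb)
  B2O3: 34.58·0.5664 + 471.8·0.4778 = 245.0 lb (target 245.0 lb)
  Na2O: 471.8·0.2179 = 102.8 lb (target 102.8 lb)
Mass balance on the glass: Σ batch − LOI loss = 500.1 lb (the targets, summed, come to 500.0 lb; against the stated basis, 500.0 lb — a pure rounding effect).
Total batch = Σ batch = 779.1 lb; LOI removed, Σ of batch·LOI: 279.0 lb; yield = glass ÷ total batch = 64.19%.

Revised batch per 500.0 lb vitreous product:
  Limestone: 272.7 lb
  Orthoboric acid: 34.58 lb
  Na2B4O7.5H2O: 471.8 lb
Total batch = 779.1 lb; LOI loss = 279.0 lb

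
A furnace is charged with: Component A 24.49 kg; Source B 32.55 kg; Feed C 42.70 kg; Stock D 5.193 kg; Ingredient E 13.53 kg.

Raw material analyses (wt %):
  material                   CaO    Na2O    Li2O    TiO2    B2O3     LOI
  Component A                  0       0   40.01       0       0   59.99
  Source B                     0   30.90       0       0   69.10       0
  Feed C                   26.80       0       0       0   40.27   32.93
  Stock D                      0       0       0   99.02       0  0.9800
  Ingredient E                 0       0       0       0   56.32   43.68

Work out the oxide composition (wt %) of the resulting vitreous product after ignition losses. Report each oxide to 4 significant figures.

The working math carries full float precision from first step to last; the intermediate values are displayed, rounded to 4 significant digits, on the page; a single rounding finalizes each reported value. Derived quantities are re-derived starting from the weights at 83.75 kg of glass in exact precision (net glass mass, LOI, the totals, yield, the five compositions), exactly as shown in the problem or answer text.
Oxide masses out of the charge:
  CaO: 42.70·0.2680 = 11.44 kg
  Na2O: 32.55·0.3090 = 10.06 kg
  Li2O: 24.49·0.4001 = 9.798 kg
  TiO2: 5.193·0.9902 = 5.142 kg
  B2O3: 32.55·0.6910 + 42.70·0.4027 + 13.53·0.5632 = 47.31 kg
LOI: 24.49·0.5999 + 42.70·0.3293 + 5.193·0.009800 + 13.53·0.4368 = 34.71 kg
Net of LOI, the glass mass = 118.5 − 34.71 = 83.75 kg (the oxide masses sum to this)
each wt % is 100 × oxide ÷ glass

Glass mass = 83.75 kg (batch 118.5 − LOI 34.71).
Composition: CaO 13.66%, Na2O 12.01%, Li2O 11.70%, TiO2 6.140%, B2O3 56.49%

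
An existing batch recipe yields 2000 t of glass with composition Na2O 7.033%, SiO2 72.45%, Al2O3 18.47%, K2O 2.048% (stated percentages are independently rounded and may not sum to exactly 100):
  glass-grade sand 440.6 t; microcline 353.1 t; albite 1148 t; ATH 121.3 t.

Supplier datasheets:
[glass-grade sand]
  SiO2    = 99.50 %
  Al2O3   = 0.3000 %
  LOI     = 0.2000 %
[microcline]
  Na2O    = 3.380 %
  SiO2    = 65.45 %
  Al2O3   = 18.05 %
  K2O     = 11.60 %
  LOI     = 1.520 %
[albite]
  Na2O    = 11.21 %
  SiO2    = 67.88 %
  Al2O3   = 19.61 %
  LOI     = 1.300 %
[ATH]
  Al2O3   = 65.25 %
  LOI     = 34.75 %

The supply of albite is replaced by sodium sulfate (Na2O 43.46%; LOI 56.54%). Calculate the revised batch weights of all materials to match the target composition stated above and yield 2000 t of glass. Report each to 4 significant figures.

Revised batch per 2000 t glass:
  glass-grade sand: 1224 t
  microcline: 353.1 t
  sodium sulfate: 296.2 t
  ATH: 462.8 t
Total batch = 2336 t; LOI loss = 336.1 t

Mid-chain values are printed rounded to four significant digits between the steps; each numeric step keeps full precision from start to finish. Every reported number carries a single rounding — all derived quantities (the totals, ignition loss, four oxide percentages, glass mass, the yield) are carried at full float precision from the batch weights per 2000 t of glass as written in question or answer.
The oxide mass targets at 2000 t glass:
  Na2O: 7.033% × 2000 = 140.7 t
  SiO2: 72.45% × 2000 = 1449 t
  Al2O3: 18.47% × 2000 = 369.4 t
  K2O: 2.048% × 2000 = 40.96 t
Mass-balance tally per oxide per the reported batch figures, versus the basis set out (every target is met by its sum up to rounding of the answer):
  Na2O: 353.1·0.03380 + 296.2·0.4346 = 140.7 t (target 140.7 t)
  SiO2: 1224·0.9950 + 353.1·0.6545 = 1449 t (target 1449 t)
  Al2O3: 1224·0.003000 + 353.1·0.1805 + 462.8·0.6525 = 369.4 t (target 369.4 t)
  K2O: 353.1·0.1160 = 40.96 t (target 40.96 t)
Glass-mass bookkeeping: the batch minus its LOI: 2000 t (oxide target masses add up to 2000 t; the stated basis being 2000 t — gaps are rounding artifacts).
Total batch = Σ batch = 2336 t; the LOI term Σ batch·LOI equals 336.1 t; as yield: glass ÷ batch → 85.61%.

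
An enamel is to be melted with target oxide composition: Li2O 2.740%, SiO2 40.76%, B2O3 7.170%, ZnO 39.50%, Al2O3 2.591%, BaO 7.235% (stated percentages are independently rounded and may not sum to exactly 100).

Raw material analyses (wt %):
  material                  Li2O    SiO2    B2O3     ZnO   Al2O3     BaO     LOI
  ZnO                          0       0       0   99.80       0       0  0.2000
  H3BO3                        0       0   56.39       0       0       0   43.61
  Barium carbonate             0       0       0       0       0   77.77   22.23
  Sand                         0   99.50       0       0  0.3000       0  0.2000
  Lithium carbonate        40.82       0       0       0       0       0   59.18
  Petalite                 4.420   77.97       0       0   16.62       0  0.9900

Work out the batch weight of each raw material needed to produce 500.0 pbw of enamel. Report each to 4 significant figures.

Batch per 500.0 pbw enamel:
  ZnO: 197.9 pbw
  H3BO3: 63.58 pbw
  Barium carbonate: 46.52 pbw
  Sand: 145.8 pbw
  Lithium carbonate: 25.41 pbw
  Petalite: 75.32 pbw
Total batch = 554.5 pbw; LOI loss = 54.54 pbw; yield = 90.16%

Values along the way are shown (rounded to 4 significant figures) alongside each step. All internal work maintains exact precision from first step to last — every reported result takes exactly one rounding. Derived quantities are rebuilt in exact precision (glass mass, LOI, yield, six oxide percentages, totals) from the weighed amounts at 500.0 pbw of glass as given in either problem or answer.
Per-oxide target masses for 500.0 pbw enamel:
  Li2O: 2.740% × 500.0 = 13.70 pbw
  SiO2: 40.76% × 500.0 = 203.8 pbw
  B2O3: 7.170% × 500.0 = 35.85 pbw
  ZnO: 39.50% × 500.0 = 197.5 pbw
  Al2O3: 2.591% × 500.0 = 12.96 pbw
  BaO: 7.235% × 500.0 = 36.17 pbw
Balance tally, oxide-wise, working from each reported weight, relative to the basis at hand (delivered sums recover each target given rounding of the digits):
  Li2O: 25.41·0.4082 + 75.32·0.04420 = 13.70 pbw (target 13.70 pbw)
  SiO2: 145.8·0.9950 + 75.32·0.7797 = 203.8 pbw (target 203.8 pbw)
  B2O3: 63.58·0.5639 = 35.85 pbw (target 35.85 pbw)
  ZnO: 197.9·0.9980 = 197.5 pbw (target 197.5 pbw)
  Al2O3: 145.8·0.003000 + 75.32·0.1662 = 12.96 pbw (target 12.96 pbw)
  BaO: 46.52·0.7777 = 36.18 pbw (target 36.17 pbw)
Consistency of the glass mass: whole batch net of LOI = 500.0 pbw (the Σ of target masses is 500.0 pbw; stated basis 500.0 pbw — any gap is answer rounding).
Summing the batch: Σ batch = 554.5 pbw; the LOI term Σ batch·LOI equals 54.54 pbw; yield, glass over the total, = 90.16%.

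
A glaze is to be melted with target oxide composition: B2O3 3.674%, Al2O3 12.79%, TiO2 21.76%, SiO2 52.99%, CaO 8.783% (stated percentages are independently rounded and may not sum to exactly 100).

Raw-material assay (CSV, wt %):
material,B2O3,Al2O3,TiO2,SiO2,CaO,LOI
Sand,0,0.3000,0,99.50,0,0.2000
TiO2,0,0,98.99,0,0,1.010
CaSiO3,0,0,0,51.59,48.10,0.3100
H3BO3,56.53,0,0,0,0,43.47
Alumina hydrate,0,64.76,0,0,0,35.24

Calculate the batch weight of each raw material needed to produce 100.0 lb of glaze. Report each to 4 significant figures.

Batch per 100.0 lb glaze:
  Sand: 43.79 lb
  TiO2: 21.98 lb
  CaSiO3: 18.26 lb
  H3BO3: 6.499 lb
  Alumina hydrate: 19.55 lb
Total batch = 110.1 lb; LOI loss = 10.08 lb; yield = 90.84%

Values along the way are shown rounded off to 4 significant digits alongside each step. The whole derivation keeps full float precision all the way through. Every reported number carries a single rounding — derived quantities are rebuilt from the batch weights at 100.0 lb of glass at exact precision (yield, five oxide percentages, glass mass, LOI, the totals), as set out in the problem or answer text.
Oxide-by-oxide targets in 100.0 lb glaze:
  B2O3: 3.674% × 100.0 = 3.674 lb
  Al2O3: 12.79% × 100.0 = 12.79 lb
  TiO2: 21.76% × 100.0 = 21.76 lb
  SiO2: 52.99% × 100.0 = 52.99 lb
  CaO: 8.783% × 100.0 = 8.783 lb
Checking each oxide sum per the reported batch figures, for the quoted basis mass (oxide sums agree with the targets once rounding is allowed for):
  B2O3: 6.499·0.5653 = 3.674 lb (target 3.674 lb)
  Al2O3: 43.79·0.003000 + 19.55·0.6476 = 12.79 lb (target 12.79 lb)
  TiO2: 21.98·0.9899 = 21.76 lb (target 21.76 lb)
  SiO2: 43.79·0.9950 + 18.26·0.5159 = 52.99 lb (target 52.99 lb)
  CaO: 18.26·0.4810 = 8.783 lb (target 8.783 lb)
Glass mass check: Σ batch − LOI loss = 100.0 lb (the Σ of target masses is 100.0 lb; stated basis 100.0 lb — gaps are rounding artifacts).
Whole-batch sum: Σ batch = 110.1 lb; Σ batch·LOI gives LOI loss = 10.08 lb; glass ÷ batch gives a yield of 90.84%.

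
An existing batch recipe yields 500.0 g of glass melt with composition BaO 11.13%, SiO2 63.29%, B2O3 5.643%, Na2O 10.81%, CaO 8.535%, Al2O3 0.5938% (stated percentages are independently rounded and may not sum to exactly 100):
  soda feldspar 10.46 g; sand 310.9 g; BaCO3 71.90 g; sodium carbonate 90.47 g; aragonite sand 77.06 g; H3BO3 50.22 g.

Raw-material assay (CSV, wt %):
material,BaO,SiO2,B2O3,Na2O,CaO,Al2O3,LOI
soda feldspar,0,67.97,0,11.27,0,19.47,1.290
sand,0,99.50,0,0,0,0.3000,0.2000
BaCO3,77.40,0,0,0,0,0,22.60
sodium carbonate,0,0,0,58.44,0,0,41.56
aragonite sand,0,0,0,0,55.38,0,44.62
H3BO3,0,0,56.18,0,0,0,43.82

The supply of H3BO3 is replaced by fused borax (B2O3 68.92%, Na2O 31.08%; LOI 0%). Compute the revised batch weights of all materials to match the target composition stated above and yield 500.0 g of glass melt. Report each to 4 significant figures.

In-progress results are printed rounded to 4 significant digits in the printout; full float precision is carried throughout; each reported result undergoes a single rounding — all derived quantities are recomputed using the weight values for 500.0 g of glass at full precision (ignition loss, six oxide percentages, totals, net glass mass, yield), as written in the problem or answer text.
Oxide-by-oxide targets in 500.0 g glass melt:
  BaO: 11.13% × 500.0 = 55.65 g
  SiO2: 63.29% × 500.0 = 316.4 g
  B2O3: 5.643% × 500.0 = 28.22 g
  Na2O: 10.81% × 500.0 = 54.05 g
  CaO: 8.535% × 500.0 = 42.68 g
  Al2O3: 0.5938% × 500.0 = 2.969 g
A balance pass over the oxides, using the reported weights, on the stated basis (target by target, the sums agree once rounding is allowed for):
  BaO: 71.90·0.7740 = 55.65 g (target 55.65 g)
  SiO2: 10.46·0.6797 + 310.9·0.9950 = 316.5 g (target 316.4 g)
  B2O3: 40.94·0.6892 = 28.22 g (target 28.22 g)
  Na2O: 10.46·0.1127 + 68.70·0.5844 + 40.94·0.3108 = 54.05 g (target 54.05 g)
  CaO: 77.06·0.5538 = 42.68 g (target 42.68 g)
  Al2O3: 10.46·0.1947 + 310.9·0.003000 = 2.969 g (target 2.969 g)
Glass-mass bookkeeping: whole batch net of LOI = 500.0 g (the Σ of target masses is 500.0 g; versus the stated basis of 500.0 g — gaps are rounding artifacts).
Total batch = Σ batch = 580.0 g; LOI removed, Σ of batch·LOI: 79.94 g; as yield: glass ÷ batch → 86.22%.

Revised batch per 500.0 g glass melt:
  soda feldspar: 10.46 g
  sand: 310.9 g
  BaCO3: 71.90 g
  sodium carbonate: 68.70 g
  aragonite sand: 77.06 g
  fused borax: 40.94 g
Total batch = 580.0 g; LOI loss = 79.94 g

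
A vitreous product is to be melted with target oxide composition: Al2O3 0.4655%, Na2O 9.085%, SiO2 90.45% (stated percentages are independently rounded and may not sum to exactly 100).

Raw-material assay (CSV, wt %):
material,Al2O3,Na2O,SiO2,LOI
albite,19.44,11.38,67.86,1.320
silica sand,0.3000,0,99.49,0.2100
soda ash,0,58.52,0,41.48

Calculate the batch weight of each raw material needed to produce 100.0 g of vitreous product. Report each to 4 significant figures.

Batch per 100.0 g vitreous product:
  albite: 1.002 g
  silica sand: 90.23 g
  soda ash: 15.33 g
Total batch = 106.6 g; LOI loss = 6.562 g; yield = 93.84%

In-progress results are shown (rounded to four significant figures) between the steps. Each numeric step carries full float precision throughout. Each reported figure is rounded once only — derived quantities (LOI, yield, totals, net glass mass, the three compositions) are re-derived at exact precision from the weighed amounts for 100.0 g of glass, as quoted within the problem or answer text.
Oxide-by-oxide targets in 100.0 g vitreous product:
  Al2O3: 0.4655% × 100.0 = 0.4655 g
  Na2O: 9.085% × 100.0 = 9.085 g
  SiO2: 90.45% × 100.0 = 90.45 g
Verifying the oxide balance on the weights just shown, at the basis given (target by target, the sums agree inside rounding margins):
  Al2O3: 1.002·0.1944 + 90.23·0.003000 = 0.4655 g (target 0.4655 g)
  Na2O: 1.002·0.1138 + 15.33·0.5852 = 9.085 g (target 9.085 g)
  SiO2: 1.002·0.6786 + 90.23·0.9949 = 90.45 g (target 90.45 g)
Mass balance on the glass: Σ batch − LOI loss = 100.0 g (summing oxide targets gives 100.0 g; basis as stated: 100.0 g — deltas are rounding alone).
Batch total: Σ batch = 106.6 g; LOI removed, Σ of batch·LOI: 6.562 g; yield, glass over the total, = 93.84%.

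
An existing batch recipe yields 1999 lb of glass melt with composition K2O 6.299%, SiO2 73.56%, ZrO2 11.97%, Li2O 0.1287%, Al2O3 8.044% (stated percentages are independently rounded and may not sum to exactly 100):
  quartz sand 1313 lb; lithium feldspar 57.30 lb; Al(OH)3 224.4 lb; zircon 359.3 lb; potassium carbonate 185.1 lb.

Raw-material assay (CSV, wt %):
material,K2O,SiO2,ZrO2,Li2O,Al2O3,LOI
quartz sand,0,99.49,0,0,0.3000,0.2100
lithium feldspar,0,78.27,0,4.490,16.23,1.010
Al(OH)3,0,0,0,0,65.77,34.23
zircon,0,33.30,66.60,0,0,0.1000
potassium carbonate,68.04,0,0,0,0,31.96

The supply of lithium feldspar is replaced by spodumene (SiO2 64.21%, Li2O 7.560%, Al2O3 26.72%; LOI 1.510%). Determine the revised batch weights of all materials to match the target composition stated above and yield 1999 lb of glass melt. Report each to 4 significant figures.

Revised batch per 1999 lb glass melt:
  quartz sand: 1336 lb
  spodumene: 34.03 lb
  Al(OH)3: 224.6 lb
  zircon: 359.3 lb
  potassium carbonate: 185.1 lb
Total batch = 2139 lb; LOI loss = 139.7 lb

All internal work holds full float precision end to end — the intermediate values are displayed rounded off to 4 significant figures on the page — each reported figure includes exactly one rounding; derived quantities (totals, LOI, five oxide percentages, yield, net glass mass) are rebuilt in full precision using the weight values at 1999 lb of glass as quoted within problem or answer.
The oxide mass targets at 1999 lb glass melt:
  K2O: 6.299% × 1999 = 125.9 lb
  SiO2: 73.56% × 1999 = 1470 lb
  ZrO2: 11.97% × 1999 = 239.3 lb
  Li2O: 0.1287% × 1999 = 2.573 lb
  Al2O3: 8.044% × 1999 = 160.8 lb
Mass-balance tally per oxide with the batch weights as given, under the basis named above (each sum matches its target mass up to rounding of the answer):
  K2O: 185.1·0.6804 = 125.9 lb (target 125.9 lb)
  SiO2: 1336·0.9949 + 34.03·0.6421 + 359.3·0.3330 = 1471 lb (target 1470 lb)
  ZrO2: 359.3·0.6660 = 239.3 lb (target 239.3 lb)
  Li2O: 34.03·0.07560 = 2.573 lb (target 2.573 lb)
  Al2O3: 1336·0.003000 + 34.03·0.2672 + 224.6·0.6577 = 160.8 lb (target 160.8 lb)
The glass-mass cross-check: Σ batch − LOI loss = 1999 lb (targets for the oxides total 1999 lb; stated basis 1999 lb — gaps are rounding artifacts).
Summing the batch: Σ batch = 2139 lb; ignition loss, Σ(batch × LOI) = 139.7 lb; glass ÷ batch gives a yield of 93.47%.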